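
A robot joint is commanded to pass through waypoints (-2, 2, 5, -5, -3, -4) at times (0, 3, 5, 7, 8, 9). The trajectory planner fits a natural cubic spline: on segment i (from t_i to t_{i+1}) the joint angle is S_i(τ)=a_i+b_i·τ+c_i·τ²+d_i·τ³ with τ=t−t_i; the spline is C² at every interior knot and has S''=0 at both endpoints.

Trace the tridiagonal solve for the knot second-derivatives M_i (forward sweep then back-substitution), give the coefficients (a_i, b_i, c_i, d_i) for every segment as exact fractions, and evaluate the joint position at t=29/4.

Δ: Δ0=4/3, Δ1=3/2, Δ2=-5, Δ3=2, Δ4=-1
row 1: diag=10, rhs=1; c'=1/5, d'=1/10
row 2: denom=8−2·1/5=38/5; d'=(-39−2·1/10)/(38/5)=-98/19
row 3: denom=6−2·5/19=104/19; d'=(42−2·-98/19)/(104/19)=497/52
row 4: denom=4−1·19/104=397/104; d'=(-18−1·497/52)/(397/104)=-2866/397
back: M4=-2866/397
back: M3=497/52−19/104·-2866/397=4318/397
back: M2=-98/19−5/19·4318/397=-3184/397
back: M1=1/10−1/5·-3184/397=1353/794
M: M0=0, M1=1353/794, M2=-3184/397, M3=4318/397, M4=-2866/397, M5=0
seg 0: a=-2, c=M0/2=0, d=(M1−M0)/(6·3)=451/4764, b=Δ0−h0·(2M0+M1)/6=2293/4764
seg 1: a=2, c=M1/2=1353/1588, d=(M2−M1)/(6·2)=-7721/9528, b=Δ1−h1·(2M1+M2)/6=7235/2382
seg 2: a=5, c=M2/2=-1592/397, d=(M3−M2)/(6·2)=3751/2382, b=Δ2−h2·(2M2+M3)/6=-3905/1191
seg 3: a=-5, c=M3/2=2159/397, d=(M4−M3)/(6·1)=-3592/1191, b=Δ3−h3·(2M3+M4)/6=-503/1191
seg 4: a=-3, c=M4/2=-1433/397, d=(M5−M4)/(6·1)=1433/1191, b=Δ4−h4·(2M4+M5)/6=1675/1191
t_q=29/4 → seg 3, τ=1/4; S=-5+-503/1191·τ+2159/397·τ²+-3592/1191·τ³=-30571/6352

  seg 0: a=-2 b=2293/4764 c=0 d=451/4764
  seg 1: a=2 b=7235/2382 c=1353/1588 d=-7721/9528
  seg 2: a=5 b=-3905/1191 c=-1592/397 d=3751/2382
  seg 3: a=-5 b=-503/1191 c=2159/397 d=-3592/1191
  seg 4: a=-3 b=1675/1191 c=-1433/397 d=1433/1191
S(29/4) = -30571/6352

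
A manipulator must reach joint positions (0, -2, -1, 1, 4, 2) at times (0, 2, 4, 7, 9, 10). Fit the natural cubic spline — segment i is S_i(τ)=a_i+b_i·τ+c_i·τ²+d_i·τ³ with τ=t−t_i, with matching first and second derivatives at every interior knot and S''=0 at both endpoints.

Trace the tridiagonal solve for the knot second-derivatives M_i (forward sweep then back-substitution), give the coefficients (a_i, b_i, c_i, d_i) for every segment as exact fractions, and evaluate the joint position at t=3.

Δ: Δ0=-1, Δ1=1/2, Δ2=2/3, Δ3=3/2, Δ4=-2
row 1: diag=8, rhs=9; c'=1/4, d'=9/8
row 2: denom=10−2·1/4=19/2; d'=(1−2·9/8)/(19/2)=-5/38
row 3: denom=10−3·6/19=172/19; d'=(5−3·-5/38)/(172/19)=205/344
row 4: denom=6−2·19/86=239/43; d'=(-21−2·205/344)/(239/43)=-3817/956
back: M4=-3817/956
back: M3=205/344−19/86·-3817/956=1413/956
back: M2=-5/38−6/19·1413/956=-143/239
back: M1=9/8−1/4·-143/239=2437/1912
M: M0=0, M1=2437/1912, M2=-143/239, M3=1413/956, M4=-3817/956, M5=0
seg 0: a=0, c=M0/2=0, d=(M1−M0)/(6·2)=2437/22944, b=Δ0−h0·(2M0+M1)/6=-8173/5736
seg 1: a=-2, c=M1/2=2437/3824, d=(M2−M1)/(6·2)=-3581/22944, b=Δ1−h1·(2M1+M2)/6=-431/2868
seg 2: a=-1, c=M2/2=-143/478, d=(M3−M2)/(6·3)=1985/17208, b=Δ2−h2·(2M2+M3)/6=3017/5736
seg 3: a=1, c=M3/2=1413/1912, d=(M4−M3)/(6·2)=-2615/5736, b=Δ3−h3·(2M3+M4)/6=5293/2868
seg 4: a=4, c=M4/2=-3817/1912, d=(M5−M4)/(6·1)=3817/5736, b=Δ4−h4·(2M4+M5)/6=-1919/2868
t_q=3 → seg 1, τ=1; S=-2+-431/2868·τ+2437/3824·τ²+-3581/22944·τ³=-12765/7648

  seg 0: a=0 b=-8173/5736 c=0 d=2437/22944
  seg 1: a=-2 b=-431/2868 c=2437/3824 d=-3581/22944
  seg 2: a=-1 b=3017/5736 c=-143/478 d=1985/17208
  seg 3: a=1 b=5293/2868 c=1413/1912 d=-2615/5736
  seg 4: a=4 b=-1919/2868 c=-3817/1912 d=3817/5736
S(3) = -12765/7648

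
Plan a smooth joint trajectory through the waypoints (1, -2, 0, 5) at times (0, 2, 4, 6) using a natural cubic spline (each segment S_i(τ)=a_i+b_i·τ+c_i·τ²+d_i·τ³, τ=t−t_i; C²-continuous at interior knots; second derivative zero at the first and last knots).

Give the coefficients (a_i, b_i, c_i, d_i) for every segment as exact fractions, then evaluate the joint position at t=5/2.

  seg 0: a=1 b=-31/15 c=0 d=17/120
  seg 1: a=-2 b=-11/30 c=17/20 d=-1/12
  seg 2: a=0 b=61/30 c=7/20 d=-7/120
S(5/2) = -317/160

Δ: Δ0=-3/2, Δ1=1, Δ2=5/2
row 1: diag=8, rhs=15; c'=1/4, d'=15/8
row 2: denom=8−2·1/4=15/2; d'=(9−2·15/8)/(15/2)=7/10
back: M2=7/10
back: M1=15/8−1/4·7/10=17/10
M: M0=0, M1=17/10, M2=7/10, M3=0
seg 0: a=1, c=M0/2=0, d=(M1−M0)/(6·2)=17/120, b=Δ0−h0·(2M0+M1)/6=-31/15
seg 1: a=-2, c=M1/2=17/20, d=(M2−M1)/(6·2)=-1/12, b=Δ1−h1·(2M1+M2)/6=-11/30
seg 2: a=0, c=M2/2=7/20, d=(M3−M2)/(6·2)=-7/120, b=Δ2−h2·(2M2+M3)/6=61/30
t_q=5/2 → seg 1, τ=1/2; S=-2+-11/30·τ+17/20·τ²+-1/12·τ³=-317/160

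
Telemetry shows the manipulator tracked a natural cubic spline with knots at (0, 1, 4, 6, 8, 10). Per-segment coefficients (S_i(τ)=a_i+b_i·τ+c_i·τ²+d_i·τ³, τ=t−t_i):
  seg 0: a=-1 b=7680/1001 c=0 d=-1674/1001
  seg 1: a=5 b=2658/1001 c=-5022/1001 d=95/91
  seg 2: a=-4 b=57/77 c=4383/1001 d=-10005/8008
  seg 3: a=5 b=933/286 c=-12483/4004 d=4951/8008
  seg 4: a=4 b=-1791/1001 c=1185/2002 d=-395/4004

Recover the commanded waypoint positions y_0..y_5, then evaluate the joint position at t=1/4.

y_0=-1 y_1=5 y_2=-4 y_3=5 y_4=4 y_5=2
S(1/4) = 28571/32032

y_0 = S_0(0) = a_0 = -1
y_1 = S_1(0) = a_1 = 5
y_2 = S_2(0) = a_2 = -4
y_3 = S_3(0) = a_3 = 5
y_4 = S_4(0) = a_4 = 4
y_5 = S_4(2) = 2
t_q=1/4 is in segment 0 (τ=1/4); S_0(τ)=28571/32032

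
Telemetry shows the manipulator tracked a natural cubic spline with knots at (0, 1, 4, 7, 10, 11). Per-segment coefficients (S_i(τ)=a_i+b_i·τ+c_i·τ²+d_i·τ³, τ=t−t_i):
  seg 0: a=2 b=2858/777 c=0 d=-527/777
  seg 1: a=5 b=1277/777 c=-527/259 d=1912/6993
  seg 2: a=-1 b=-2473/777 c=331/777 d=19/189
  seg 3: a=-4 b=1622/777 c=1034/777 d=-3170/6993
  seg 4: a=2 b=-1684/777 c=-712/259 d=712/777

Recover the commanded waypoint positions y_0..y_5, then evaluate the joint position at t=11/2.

y_0=2 y_1=5 y_2=-1 y_3=-4 y_4=2 y_5=-2
S(11/2) = -1325/296

y_0 = S_0(0) = a_0 = 2
y_1 = S_1(0) = a_1 = 5
y_2 = S_2(0) = a_2 = -1
y_3 = S_3(0) = a_3 = -4
y_4 = S_4(0) = a_4 = 2
y_5 = S_4(1) = -2
t_q=11/2 is in segment 2 (τ=3/2); S_2(τ)=-1325/296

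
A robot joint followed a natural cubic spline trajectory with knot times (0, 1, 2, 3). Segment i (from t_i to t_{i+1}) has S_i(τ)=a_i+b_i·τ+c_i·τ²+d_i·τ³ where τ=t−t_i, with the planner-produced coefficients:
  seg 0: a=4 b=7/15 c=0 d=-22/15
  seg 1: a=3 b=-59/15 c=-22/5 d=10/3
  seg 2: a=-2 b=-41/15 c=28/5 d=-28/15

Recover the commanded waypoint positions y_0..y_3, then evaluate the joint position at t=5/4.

y_0 = S_0(0) = a_0 = 4
y_1 = S_1(0) = a_1 = 3
y_2 = S_2(0) = a_2 = -2
y_3 = S_2(1) = -1
t_q=5/4 is in segment 1 (τ=1/4); S_1(τ)=287/160

y_0=4 y_1=3 y_2=-2 y_3=-1
S(5/4) = 287/160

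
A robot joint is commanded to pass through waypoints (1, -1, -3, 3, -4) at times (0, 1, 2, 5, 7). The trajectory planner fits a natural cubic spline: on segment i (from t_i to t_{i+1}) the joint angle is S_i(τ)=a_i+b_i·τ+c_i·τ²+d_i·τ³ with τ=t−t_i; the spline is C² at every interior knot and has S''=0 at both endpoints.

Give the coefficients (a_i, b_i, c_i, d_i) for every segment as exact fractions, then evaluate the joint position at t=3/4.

Δ: Δ0=-2, Δ1=-2, Δ2=2, Δ3=-7/2
row 1: diag=4, rhs=0; c'=1/4, d'=0
row 2: denom=8−1·1/4=31/4; d'=(24−1·0)/(31/4)=96/31
row 3: denom=10−3·12/31=274/31; d'=(-33−3·96/31)/(274/31)=-1311/274
back: M3=-1311/274
back: M2=96/31−12/31·-1311/274=678/137
back: M1=0−1/4·678/137=-339/274
M: M0=0, M1=-339/274, M2=678/137, M3=-1311/274, M4=0
seg 0: a=1, c=M0/2=0, d=(M1−M0)/(6·1)=-113/548, b=Δ0−h0·(2M0+M1)/6=-983/548
seg 1: a=-1, c=M1/2=-339/548, d=(M2−M1)/(6·1)=565/548, b=Δ1−h1·(2M1+M2)/6=-661/274
seg 2: a=-3, c=M2/2=339/137, d=(M3−M2)/(6·3)=-889/1644, b=Δ2−h2·(2M2+M3)/6=-305/548
seg 3: a=3, c=M3/2=-1311/548, d=(M4−M3)/(6·2)=437/1096, b=Δ3−h3·(2M3+M4)/6=-85/274
t_q=3/4 → seg 0, τ=3/4; S=1+-983/548·τ+0·τ²+-113/548·τ³=-15163/35072

  seg 0: a=1 b=-983/548 c=0 d=-113/548
  seg 1: a=-1 b=-661/274 c=-339/548 d=565/548
  seg 2: a=-3 b=-305/548 c=339/137 d=-889/1644
  seg 3: a=3 b=-85/274 c=-1311/548 d=437/1096
S(3/4) = -15163/35072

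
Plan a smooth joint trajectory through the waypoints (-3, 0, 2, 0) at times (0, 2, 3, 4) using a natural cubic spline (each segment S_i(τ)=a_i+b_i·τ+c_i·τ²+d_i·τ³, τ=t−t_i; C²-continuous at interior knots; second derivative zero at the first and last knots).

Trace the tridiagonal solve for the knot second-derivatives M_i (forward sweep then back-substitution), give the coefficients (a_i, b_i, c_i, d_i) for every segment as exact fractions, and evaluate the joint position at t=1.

  seg 0: a=-3 b=45/46 c=0 d=3/23
  seg 1: a=0 b=117/46 c=18/23 d=-61/46
  seg 2: a=2 b=3/23 c=-147/46 d=49/46
S(1) = -87/46

Δ: Δ0=3/2, Δ1=2, Δ2=-2
row 1: diag=6, rhs=3; c'=1/6, d'=1/2
row 2: denom=4−1·1/6=23/6; d'=(-24−1·1/2)/(23/6)=-147/23
back: M2=-147/23
back: M1=1/2−1/6·-147/23=36/23
M: M0=0, M1=36/23, M2=-147/23, M3=0
seg 0: a=-3, c=M0/2=0, d=(M1−M0)/(6·2)=3/23, b=Δ0−h0·(2M0+M1)/6=45/46
seg 1: a=0, c=M1/2=18/23, d=(M2−M1)/(6·1)=-61/46, b=Δ1−h1·(2M1+M2)/6=117/46
seg 2: a=2, c=M2/2=-147/46, d=(M3−M2)/(6·1)=49/46, b=Δ2−h2·(2M2+M3)/6=3/23
t_q=1 → seg 0, τ=1; S=-3+45/46·τ+0·τ²+3/23·τ³=-87/46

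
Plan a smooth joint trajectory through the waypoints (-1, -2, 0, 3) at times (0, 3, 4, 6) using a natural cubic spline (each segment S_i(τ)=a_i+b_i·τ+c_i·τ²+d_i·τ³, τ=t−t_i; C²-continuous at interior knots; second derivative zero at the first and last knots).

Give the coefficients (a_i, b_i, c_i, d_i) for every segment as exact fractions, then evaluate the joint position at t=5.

  seg 0: a=-1 b=-355/282 c=0 d=29/282
  seg 1: a=-2 b=214/141 c=87/94 d=-125/282
  seg 2: a=0 b=575/282 c=-19/47 d=19/282
S(5) = 80/47

Δ: Δ0=-1/3, Δ1=2, Δ2=3/2
row 1: diag=8, rhs=14; c'=1/8, d'=7/4
row 2: denom=6−1·1/8=47/8; d'=(-3−1·7/4)/(47/8)=-38/47
back: M2=-38/47
back: M1=7/4−1/8·-38/47=87/47
M: M0=0, M1=87/47, M2=-38/47, M3=0
seg 0: a=-1, c=M0/2=0, d=(M1−M0)/(6·3)=29/282, b=Δ0−h0·(2M0+M1)/6=-355/282
seg 1: a=-2, c=M1/2=87/94, d=(M2−M1)/(6·1)=-125/282, b=Δ1−h1·(2M1+M2)/6=214/141
seg 2: a=0, c=M2/2=-19/47, d=(M3−M2)/(6·2)=19/282, b=Δ2−h2·(2M2+M3)/6=575/282
t_q=5 → seg 2, τ=1; S=0+575/282·τ+-19/47·τ²+19/282·τ³=80/47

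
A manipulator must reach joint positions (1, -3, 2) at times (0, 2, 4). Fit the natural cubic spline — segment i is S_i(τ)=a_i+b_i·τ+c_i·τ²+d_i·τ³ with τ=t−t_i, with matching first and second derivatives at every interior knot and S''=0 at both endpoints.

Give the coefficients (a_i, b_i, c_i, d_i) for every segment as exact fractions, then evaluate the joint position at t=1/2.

  seg 0: a=1 b=-25/8 c=0 d=9/32
  seg 1: a=-3 b=1/4 c=27/16 d=-9/32
S(1/2) = -135/256

Δ: Δ0=-2, Δ1=5/2
row 1: diag=8, rhs=27; c'=1/4, d'=27/8
back: M1=27/8
M: M0=0, M1=27/8, M2=0
seg 0: a=1, c=M0/2=0, d=(M1−M0)/(6·2)=9/32, b=Δ0−h0·(2M0+M1)/6=-25/8
seg 1: a=-3, c=M1/2=27/16, d=(M2−M1)/(6·2)=-9/32, b=Δ1−h1·(2M1+M2)/6=1/4
t_q=1/2 → seg 0, τ=1/2; S=1+-25/8·τ+0·τ²+9/32·τ³=-135/256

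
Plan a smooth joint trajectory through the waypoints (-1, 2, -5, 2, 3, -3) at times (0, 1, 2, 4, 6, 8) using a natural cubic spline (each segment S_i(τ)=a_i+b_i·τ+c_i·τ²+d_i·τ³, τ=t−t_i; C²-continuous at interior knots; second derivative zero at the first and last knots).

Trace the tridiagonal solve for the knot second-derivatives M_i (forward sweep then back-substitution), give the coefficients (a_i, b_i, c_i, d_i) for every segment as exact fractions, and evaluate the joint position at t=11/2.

  seg 0: a=-1 b=1925/313 c=0 d=-986/313
  seg 1: a=2 b=-1033/313 c=-2958/313 d=1800/313
  seg 2: a=-5 b=-1549/313 c=2442/313 d=-4479/2504
  seg 3: a=2 b=3001/626 c=-3669/1252 d=981/2504
  seg 4: a=3 b=-697/313 c=-363/626 d=121/1252
S(11/2) = 78515/20032

Δ: Δ0=3, Δ1=-7, Δ2=7/2, Δ3=1/2, Δ4=-3
row 1: diag=4, rhs=-60; c'=1/4, d'=-15
row 2: denom=6−1·1/4=23/4; d'=(63−1·-15)/(23/4)=312/23
row 3: denom=8−2·8/23=168/23; d'=(-18−2·312/23)/(168/23)=-173/28
row 4: denom=8−2·23/84=313/42; d'=(-21−2·-173/28)/(313/42)=-363/313
back: M4=-363/313
back: M3=-173/28−23/84·-363/313=-3669/626
back: M2=312/23−8/23·-3669/626=4884/313
back: M1=-15−1/4·4884/313=-5916/313
M: M0=0, M1=-5916/313, M2=4884/313, M3=-3669/626, M4=-363/313, M5=0
seg 0: a=-1, c=M0/2=0, d=(M1−M0)/(6·1)=-986/313, b=Δ0−h0·(2M0+M1)/6=1925/313
seg 1: a=2, c=M1/2=-2958/313, d=(M2−M1)/(6·1)=1800/313, b=Δ1−h1·(2M1+M2)/6=-1033/313
seg 2: a=-5, c=M2/2=2442/313, d=(M3−M2)/(6·2)=-4479/2504, b=Δ2−h2·(2M2+M3)/6=-1549/313
seg 3: a=2, c=M3/2=-3669/1252, d=(M4−M3)/(6·2)=981/2504, b=Δ3−h3·(2M3+M4)/6=3001/626
seg 4: a=3, c=M4/2=-363/626, d=(M5−M4)/(6·2)=121/1252, b=Δ4−h4·(2M4+M5)/6=-697/313
t_q=11/2 → seg 3, τ=3/2; S=2+3001/626·τ+-3669/1252·τ²+981/2504·τ³=78515/20032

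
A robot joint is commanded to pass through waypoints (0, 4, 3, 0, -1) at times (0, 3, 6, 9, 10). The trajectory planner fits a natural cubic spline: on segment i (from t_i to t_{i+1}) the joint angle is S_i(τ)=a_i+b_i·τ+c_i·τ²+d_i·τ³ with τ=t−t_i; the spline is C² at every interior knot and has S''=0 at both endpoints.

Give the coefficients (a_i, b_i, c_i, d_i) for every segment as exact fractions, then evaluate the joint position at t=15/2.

Δ: Δ0=4/3, Δ1=-1/3, Δ2=-1, Δ3=-1
row 1: diag=12, rhs=-10; c'=1/4, d'=-5/6
row 2: denom=12−3·1/4=45/4; d'=(-4−3·-5/6)/(45/4)=-2/15
row 3: denom=8−3·4/15=36/5; d'=(0−3·-2/15)/(36/5)=1/18
back: M3=1/18
back: M2=-2/15−4/15·1/18=-4/27
back: M1=-5/6−1/4·-4/27=-43/54
M: M0=0, M1=-43/54, M2=-4/27, M3=1/18, M4=0
seg 0: a=0, c=M0/2=0, d=(M1−M0)/(6·3)=-43/972, b=Δ0−h0·(2M0+M1)/6=187/108
seg 1: a=4, c=M1/2=-43/108, d=(M2−M1)/(6·3)=35/972, b=Δ1−h1·(2M1+M2)/6=29/54
seg 2: a=3, c=M2/2=-2/27, d=(M3−M2)/(6·3)=11/972, b=Δ2−h2·(2M2+M3)/6=-95/108
seg 3: a=0, c=M3/2=1/36, d=(M4−M3)/(6·1)=-1/108, b=Δ3−h3·(2M3+M4)/6=-55/54
t_q=15/2 → seg 2, τ=3/2; S=3+-95/108·τ+-2/27·τ²+11/972·τ³=149/96

  seg 0: a=0 b=187/108 c=0 d=-43/972
  seg 1: a=4 b=29/54 c=-43/108 d=35/972
  seg 2: a=3 b=-95/108 c=-2/27 d=11/972
  seg 3: a=0 b=-55/54 c=1/36 d=-1/108
S(15/2) = 149/96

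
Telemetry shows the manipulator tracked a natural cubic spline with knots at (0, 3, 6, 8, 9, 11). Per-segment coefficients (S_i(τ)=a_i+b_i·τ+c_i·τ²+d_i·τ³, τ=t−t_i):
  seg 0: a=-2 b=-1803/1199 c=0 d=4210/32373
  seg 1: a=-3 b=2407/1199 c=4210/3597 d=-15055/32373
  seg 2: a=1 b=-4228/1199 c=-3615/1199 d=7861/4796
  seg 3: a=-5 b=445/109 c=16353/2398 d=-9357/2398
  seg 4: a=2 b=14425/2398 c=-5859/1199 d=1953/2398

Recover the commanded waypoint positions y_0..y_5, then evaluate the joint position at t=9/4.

y_0 = S_0(0) = a_0 = -2
y_1 = S_1(0) = a_1 = -3
y_2 = S_2(0) = a_2 = 1
y_3 = S_3(0) = a_3 = -5
y_4 = S_4(0) = a_4 = 2
y_5 = S_4(2) = 1
t_q=9/4 is in segment 0 (τ=9/4); S_0(τ)=-149717/38368

y_0=-2 y_1=-3 y_2=1 y_3=-5 y_4=2 y_5=1
S(9/4) = -149717/38368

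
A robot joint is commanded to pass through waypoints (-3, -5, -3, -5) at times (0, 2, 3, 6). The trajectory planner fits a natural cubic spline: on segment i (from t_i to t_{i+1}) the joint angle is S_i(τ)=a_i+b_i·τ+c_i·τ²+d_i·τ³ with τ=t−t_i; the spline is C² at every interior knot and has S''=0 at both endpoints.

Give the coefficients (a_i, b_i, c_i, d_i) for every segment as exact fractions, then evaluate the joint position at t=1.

  seg 0: a=-3 b=-301/141 c=0 d=40/141
  seg 1: a=-5 b=179/141 c=80/47 d=-137/141
  seg 2: a=-3 b=248/141 c=-57/47 d=19/141
S(1) = -228/47

Δ: Δ0=-1, Δ1=2, Δ2=-2/3
row 1: diag=6, rhs=18; c'=1/6, d'=3
row 2: denom=8−1·1/6=47/6; d'=(-16−1·3)/(47/6)=-114/47
back: M2=-114/47
back: M1=3−1/6·-114/47=160/47
M: M0=0, M1=160/47, M2=-114/47, M3=0
seg 0: a=-3, c=M0/2=0, d=(M1−M0)/(6·2)=40/141, b=Δ0−h0·(2M0+M1)/6=-301/141
seg 1: a=-5, c=M1/2=80/47, d=(M2−M1)/(6·1)=-137/141, b=Δ1−h1·(2M1+M2)/6=179/141
seg 2: a=-3, c=M2/2=-57/47, d=(M3−M2)/(6·3)=19/141, b=Δ2−h2·(2M2+M3)/6=248/141
t_q=1 → seg 0, τ=1; S=-3+-301/141·τ+0·τ²+40/141·τ³=-228/47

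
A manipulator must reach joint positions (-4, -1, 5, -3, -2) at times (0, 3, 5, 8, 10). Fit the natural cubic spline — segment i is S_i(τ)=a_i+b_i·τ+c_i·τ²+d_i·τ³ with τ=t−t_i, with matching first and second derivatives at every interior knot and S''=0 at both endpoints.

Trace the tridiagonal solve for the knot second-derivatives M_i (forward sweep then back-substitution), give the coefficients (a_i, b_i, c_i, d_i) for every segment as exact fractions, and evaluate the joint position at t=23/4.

Δ: Δ0=1, Δ1=3, Δ2=-8/3, Δ3=1/2
row 1: diag=10, rhs=12; c'=1/5, d'=6/5
row 2: denom=10−2·1/5=48/5; d'=(-34−2·6/5)/(48/5)=-91/24
row 3: denom=10−3·5/16=145/16; d'=(19−3·-91/24)/(145/16)=486/145
back: M3=486/145
back: M2=-91/24−5/16·486/145=-421/87
back: M1=6/5−1/5·-421/87=943/435
M: M0=0, M1=943/435, M2=-421/87, M3=486/145, M4=0
seg 0: a=-4, c=M0/2=0, d=(M1−M0)/(6·3)=943/7830, b=Δ0−h0·(2M0+M1)/6=-73/870
seg 1: a=-1, c=M1/2=943/870, d=(M2−M1)/(6·2)=-254/435, b=Δ1−h1·(2M1+M2)/6=1378/435
seg 2: a=5, c=M2/2=-421/174, d=(M3−M2)/(6·3)=3563/7830, b=Δ2−h2·(2M2+M3)/6=72/145
seg 3: a=-3, c=M3/2=243/145, d=(M4−M3)/(6·2)=-81/290, b=Δ3−h3·(2M3+M4)/6=-503/290
t_q=23/4 → seg 2, τ=3/4; S=5+72/145·τ+-421/174·τ²+3563/7830·τ³=15603/3712

  seg 0: a=-4 b=-73/870 c=0 d=943/7830
  seg 1: a=-1 b=1378/435 c=943/870 d=-254/435
  seg 2: a=5 b=72/145 c=-421/174 d=3563/7830
  seg 3: a=-3 b=-503/290 c=243/145 d=-81/290
S(23/4) = 15603/3712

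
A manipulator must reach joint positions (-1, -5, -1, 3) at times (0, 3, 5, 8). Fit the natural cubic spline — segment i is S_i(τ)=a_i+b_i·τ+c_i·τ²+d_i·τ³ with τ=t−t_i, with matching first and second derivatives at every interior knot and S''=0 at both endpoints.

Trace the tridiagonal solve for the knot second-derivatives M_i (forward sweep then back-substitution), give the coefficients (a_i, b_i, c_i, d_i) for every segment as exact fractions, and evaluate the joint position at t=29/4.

  seg 0: a=-1 b=-29/12 c=0 d=13/108
  seg 1: a=-5 b=5/6 c=13/12 d=-1/4
  seg 2: a=-1 b=13/6 c=-5/12 d=5/108
S(29/4) = 587/256

Δ: Δ0=-4/3, Δ1=2, Δ2=4/3
row 1: diag=10, rhs=20; c'=1/5, d'=2
row 2: denom=10−2·1/5=48/5; d'=(-4−2·2)/(48/5)=-5/6
back: M2=-5/6
back: M1=2−1/5·-5/6=13/6
M: M0=0, M1=13/6, M2=-5/6, M3=0
seg 0: a=-1, c=M0/2=0, d=(M1−M0)/(6·3)=13/108, b=Δ0−h0·(2M0+M1)/6=-29/12
seg 1: a=-5, c=M1/2=13/12, d=(M2−M1)/(6·2)=-1/4, b=Δ1−h1·(2M1+M2)/6=5/6
seg 2: a=-1, c=M2/2=-5/12, d=(M3−M2)/(6·3)=5/108, b=Δ2−h2·(2M2+M3)/6=13/6
t_q=29/4 → seg 2, τ=9/4; S=-1+13/6·τ+-5/12·τ²+5/108·τ³=587/256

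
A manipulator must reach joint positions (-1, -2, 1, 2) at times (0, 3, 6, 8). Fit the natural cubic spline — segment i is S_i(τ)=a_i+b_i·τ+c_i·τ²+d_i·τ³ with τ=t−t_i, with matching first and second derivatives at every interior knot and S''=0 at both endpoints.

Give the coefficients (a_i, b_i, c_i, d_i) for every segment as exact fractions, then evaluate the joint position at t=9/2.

  seg 0: a=-1 b=-163/222 c=0 d=89/1998
  seg 1: a=-2 b=52/111 c=89/222 d=-149/1998
  seg 2: a=1 b=191/222 c=-10/37 d=5/111
S(9/2) = -383/592

Δ: Δ0=-1/3, Δ1=1, Δ2=1/2
row 1: diag=12, rhs=8; c'=1/4, d'=2/3
row 2: denom=10−3·1/4=37/4; d'=(-3−3·2/3)/(37/4)=-20/37
back: M2=-20/37
back: M1=2/3−1/4·-20/37=89/111
M: M0=0, M1=89/111, M2=-20/37, M3=0
seg 0: a=-1, c=M0/2=0, d=(M1−M0)/(6·3)=89/1998, b=Δ0−h0·(2M0+M1)/6=-163/222
seg 1: a=-2, c=M1/2=89/222, d=(M2−M1)/(6·3)=-149/1998, b=Δ1−h1·(2M1+M2)/6=52/111
seg 2: a=1, c=M2/2=-10/37, d=(M3−M2)/(6·2)=5/111, b=Δ2−h2·(2M2+M3)/6=191/222
t_q=9/2 → seg 1, τ=3/2; S=-2+52/111·τ+89/222·τ²+-149/1998·τ³=-383/592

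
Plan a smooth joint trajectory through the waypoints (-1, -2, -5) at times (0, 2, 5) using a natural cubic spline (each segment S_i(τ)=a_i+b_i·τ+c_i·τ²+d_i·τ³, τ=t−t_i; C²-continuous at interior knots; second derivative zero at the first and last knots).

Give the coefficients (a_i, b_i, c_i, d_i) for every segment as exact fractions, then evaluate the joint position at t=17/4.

Δ: Δ0=-1/2, Δ1=-1
row 1: diag=10, rhs=-3; c'=3/10, d'=-3/10
back: M1=-3/10
M: M0=0, M1=-3/10, M2=0
seg 0: a=-1, c=M0/2=0, d=(M1−M0)/(6·2)=-1/40, b=Δ0−h0·(2M0+M1)/6=-2/5
seg 1: a=-2, c=M1/2=-3/20, d=(M2−M1)/(6·3)=1/60, b=Δ1−h1·(2M1+M2)/6=-7/10
t_q=17/4 → seg 1, τ=9/4; S=-2+-7/10·τ+-3/20·τ²+1/60·τ³=-1061/256

  seg 0: a=-1 b=-2/5 c=0 d=-1/40
  seg 1: a=-2 b=-7/10 c=-3/20 d=1/60
S(17/4) = -1061/256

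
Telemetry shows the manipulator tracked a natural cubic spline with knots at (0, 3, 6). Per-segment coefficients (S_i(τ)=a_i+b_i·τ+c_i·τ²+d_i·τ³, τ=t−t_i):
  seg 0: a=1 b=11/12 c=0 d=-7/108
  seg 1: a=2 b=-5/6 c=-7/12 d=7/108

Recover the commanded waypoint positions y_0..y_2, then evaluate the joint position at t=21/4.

y_0=1 y_1=2 y_2=-4
S(21/4) = -535/256

y_0 = S_0(0) = a_0 = 1
y_1 = S_1(0) = a_1 = 2
y_2 = S_1(3) = -4
t_q=21/4 is in segment 1 (τ=9/4); S_1(τ)=-535/256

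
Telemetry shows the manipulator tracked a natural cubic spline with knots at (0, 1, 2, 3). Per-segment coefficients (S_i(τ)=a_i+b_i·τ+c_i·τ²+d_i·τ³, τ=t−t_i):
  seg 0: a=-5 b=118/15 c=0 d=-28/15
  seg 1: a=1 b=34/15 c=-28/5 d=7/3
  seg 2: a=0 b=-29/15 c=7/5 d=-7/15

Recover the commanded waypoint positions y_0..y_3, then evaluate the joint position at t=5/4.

y_0 = S_0(0) = a_0 = -5
y_1 = S_1(0) = a_1 = 1
y_2 = S_2(0) = a_2 = 0
y_3 = S_2(1) = -1
t_q=5/4 is in segment 1 (τ=1/4); S_1(τ)=401/320

y_0=-5 y_1=1 y_2=0 y_3=-1
S(5/4) = 401/320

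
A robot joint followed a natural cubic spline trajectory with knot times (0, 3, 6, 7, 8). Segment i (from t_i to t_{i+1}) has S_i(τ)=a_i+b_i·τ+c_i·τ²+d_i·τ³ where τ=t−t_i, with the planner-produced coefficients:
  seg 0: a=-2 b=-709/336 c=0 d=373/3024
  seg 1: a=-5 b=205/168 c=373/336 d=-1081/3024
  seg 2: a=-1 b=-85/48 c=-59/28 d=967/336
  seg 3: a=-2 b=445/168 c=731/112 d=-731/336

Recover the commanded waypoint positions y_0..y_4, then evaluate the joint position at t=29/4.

y_0 = S_0(0) = a_0 = -2
y_1 = S_1(0) = a_1 = -5
y_2 = S_2(0) = a_2 = -1
y_3 = S_3(0) = a_3 = -2
y_4 = S_3(1) = 5
t_q=29/4 is in segment 3 (τ=1/4); S_3(τ)=-987/1024

y_0=-2 y_1=-5 y_2=-1 y_3=-2 y_4=5
S(29/4) = -987/1024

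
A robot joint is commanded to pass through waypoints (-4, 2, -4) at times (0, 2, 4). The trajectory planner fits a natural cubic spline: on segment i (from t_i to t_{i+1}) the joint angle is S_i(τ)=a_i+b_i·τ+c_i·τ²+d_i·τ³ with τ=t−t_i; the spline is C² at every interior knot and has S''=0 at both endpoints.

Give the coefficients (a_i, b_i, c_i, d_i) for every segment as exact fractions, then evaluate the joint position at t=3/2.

  seg 0: a=-4 b=9/2 c=0 d=-3/8
  seg 1: a=2 b=0 c=-9/4 d=3/8
S(3/2) = 95/64

Δ: Δ0=3, Δ1=-3
row 1: diag=8, rhs=-36; c'=1/4, d'=-9/2
back: M1=-9/2
M: M0=0, M1=-9/2, M2=0
seg 0: a=-4, c=M0/2=0, d=(M1−M0)/(6·2)=-3/8, b=Δ0−h0·(2M0+M1)/6=9/2
seg 1: a=2, c=M1/2=-9/4, d=(M2−M1)/(6·2)=3/8, b=Δ1−h1·(2M1+M2)/6=0
t_q=3/2 → seg 0, τ=3/2; S=-4+9/2·τ+0·τ²+-3/8·τ³=95/64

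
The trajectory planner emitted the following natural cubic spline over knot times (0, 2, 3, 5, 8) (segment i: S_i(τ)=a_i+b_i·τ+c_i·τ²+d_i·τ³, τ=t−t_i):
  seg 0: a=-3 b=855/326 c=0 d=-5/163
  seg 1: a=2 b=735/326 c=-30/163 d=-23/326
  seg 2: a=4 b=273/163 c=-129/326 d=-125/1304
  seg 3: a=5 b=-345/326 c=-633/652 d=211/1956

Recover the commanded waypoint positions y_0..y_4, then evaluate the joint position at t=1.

y_0 = S_0(0) = a_0 = -3
y_1 = S_1(0) = a_1 = 2
y_2 = S_2(0) = a_2 = 4
y_3 = S_3(0) = a_3 = 5
y_4 = S_3(3) = -4
t_q=1 is in segment 0 (τ=1); S_0(τ)=-133/326

y_0=-3 y_1=2 y_2=4 y_3=5 y_4=-4
S(1) = -133/326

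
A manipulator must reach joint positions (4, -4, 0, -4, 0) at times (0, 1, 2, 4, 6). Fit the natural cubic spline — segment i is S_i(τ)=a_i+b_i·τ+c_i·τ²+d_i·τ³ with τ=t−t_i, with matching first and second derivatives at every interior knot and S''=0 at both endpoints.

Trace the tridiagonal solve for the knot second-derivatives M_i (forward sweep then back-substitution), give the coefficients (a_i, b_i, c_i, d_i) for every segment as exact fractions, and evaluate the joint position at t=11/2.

  seg 0: a=4 b=-241/21 c=0 d=73/21
  seg 1: a=-4 b=-22/21 c=73/7 d=-113/21
  seg 2: a=0 b=11/3 c=-40/7 d=121/84
  seg 3: a=-4 b=-40/21 c=41/14 d=-41/84
S(11/2) = -429/224

Δ: Δ0=-8, Δ1=4, Δ2=-2, Δ3=2
row 1: diag=4, rhs=72; c'=1/4, d'=18
row 2: denom=6−1·1/4=23/4; d'=(-36−1·18)/(23/4)=-216/23
row 3: denom=8−2·8/23=168/23; d'=(24−2·-216/23)/(168/23)=41/7
back: M3=41/7
back: M2=-216/23−8/23·41/7=-80/7
back: M1=18−1/4·-80/7=146/7
M: M0=0, M1=146/7, M2=-80/7, M3=41/7, M4=0
seg 0: a=4, c=M0/2=0, d=(M1−M0)/(6·1)=73/21, b=Δ0−h0·(2M0+M1)/6=-241/21
seg 1: a=-4, c=M1/2=73/7, d=(M2−M1)/(6·1)=-113/21, b=Δ1−h1·(2M1+M2)/6=-22/21
seg 2: a=0, c=M2/2=-40/7, d=(M3−M2)/(6·2)=121/84, b=Δ2−h2·(2M2+M3)/6=11/3
seg 3: a=-4, c=M3/2=41/14, d=(M4−M3)/(6·2)=-41/84, b=Δ3−h3·(2M3+M4)/6=-40/21
t_q=11/2 → seg 3, τ=3/2; S=-4+-40/21·τ+41/14·τ²+-41/84·τ³=-429/224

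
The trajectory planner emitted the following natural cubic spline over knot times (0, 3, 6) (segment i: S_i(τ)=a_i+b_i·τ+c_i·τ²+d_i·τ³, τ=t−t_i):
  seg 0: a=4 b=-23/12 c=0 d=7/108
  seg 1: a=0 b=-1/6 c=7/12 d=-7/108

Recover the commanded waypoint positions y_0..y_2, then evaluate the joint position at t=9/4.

y_0=4 y_1=0 y_2=3
S(9/4) = 109/256

y_0 = S_0(0) = a_0 = 4
y_1 = S_1(0) = a_1 = 0
y_2 = S_1(3) = 3
t_q=9/4 is in segment 0 (τ=9/4); S_0(τ)=109/256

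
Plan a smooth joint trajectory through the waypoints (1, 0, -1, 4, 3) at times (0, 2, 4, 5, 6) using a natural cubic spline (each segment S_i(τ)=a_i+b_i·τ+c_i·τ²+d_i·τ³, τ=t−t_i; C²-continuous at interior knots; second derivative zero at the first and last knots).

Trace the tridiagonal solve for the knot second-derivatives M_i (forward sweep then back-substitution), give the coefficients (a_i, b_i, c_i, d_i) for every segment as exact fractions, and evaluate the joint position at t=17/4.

Δ: Δ0=-1/2, Δ1=-1/2, Δ2=5, Δ3=-1
row 1: diag=8, rhs=0; c'=1/4, d'=0
row 2: denom=6−2·1/4=11/2; d'=(33−2·0)/(11/2)=6
row 3: denom=4−1·2/11=42/11; d'=(-36−1·6)/(42/11)=-11
back: M3=-11
back: M2=6−2/11·-11=8
back: M1=0−1/4·8=-2
M: M0=0, M1=-2, M2=8, M3=-11, M4=0
seg 0: a=1, c=M0/2=0, d=(M1−M0)/(6·2)=-1/6, b=Δ0−h0·(2M0+M1)/6=1/6
seg 1: a=0, c=M1/2=-1, d=(M2−M1)/(6·2)=5/6, b=Δ1−h1·(2M1+M2)/6=-11/6
seg 2: a=-1, c=M2/2=4, d=(M3−M2)/(6·1)=-19/6, b=Δ2−h2·(2M2+M3)/6=25/6
seg 3: a=4, c=M3/2=-11/2, d=(M4−M3)/(6·1)=11/6, b=Δ3−h3·(2M3+M4)/6=8/3
t_q=17/4 → seg 2, τ=1/4; S=-1+25/6·τ+4·τ²+-19/6·τ³=31/128

  seg 0: a=1 b=1/6 c=0 d=-1/6
  seg 1: a=0 b=-11/6 c=-1 d=5/6
  seg 2: a=-1 b=25/6 c=4 d=-19/6
  seg 3: a=4 b=8/3 c=-11/2 d=11/6
S(17/4) = 31/128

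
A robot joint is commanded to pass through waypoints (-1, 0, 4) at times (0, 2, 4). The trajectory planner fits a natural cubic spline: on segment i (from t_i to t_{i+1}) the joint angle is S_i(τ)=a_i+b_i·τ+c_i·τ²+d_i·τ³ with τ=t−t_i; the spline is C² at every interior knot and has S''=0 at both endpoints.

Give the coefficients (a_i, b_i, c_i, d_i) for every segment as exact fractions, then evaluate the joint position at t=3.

  seg 0: a=-1 b=1/8 c=0 d=3/32
  seg 1: a=0 b=5/4 c=9/16 d=-3/32
S(3) = 55/32

Δ: Δ0=1/2, Δ1=2
row 1: diag=8, rhs=9; c'=1/4, d'=9/8
back: M1=9/8
M: M0=0, M1=9/8, M2=0
seg 0: a=-1, c=M0/2=0, d=(M1−M0)/(6·2)=3/32, b=Δ0−h0·(2M0+M1)/6=1/8
seg 1: a=0, c=M1/2=9/16, d=(M2−M1)/(6·2)=-3/32, b=Δ1−h1·(2M1+M2)/6=5/4
t_q=3 → seg 1, τ=1; S=0+5/4·τ+9/16·τ²+-3/32·τ³=55/32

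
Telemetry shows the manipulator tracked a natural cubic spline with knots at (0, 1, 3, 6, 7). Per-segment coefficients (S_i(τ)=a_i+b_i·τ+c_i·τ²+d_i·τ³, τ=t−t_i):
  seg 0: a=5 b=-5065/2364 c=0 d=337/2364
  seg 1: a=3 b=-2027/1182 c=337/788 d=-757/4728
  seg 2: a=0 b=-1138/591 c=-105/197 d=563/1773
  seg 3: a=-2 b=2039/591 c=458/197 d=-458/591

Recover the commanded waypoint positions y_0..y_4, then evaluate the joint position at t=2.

y_0=5 y_1=3 y_2=0 y_3=-2 y_4=3
S(2) = 2447/1576

y_0 = S_0(0) = a_0 = 5
y_1 = S_1(0) = a_1 = 3
y_2 = S_2(0) = a_2 = 0
y_3 = S_3(0) = a_3 = -2
y_4 = S_3(1) = 3
t_q=2 is in segment 1 (τ=1); S_1(τ)=2447/1576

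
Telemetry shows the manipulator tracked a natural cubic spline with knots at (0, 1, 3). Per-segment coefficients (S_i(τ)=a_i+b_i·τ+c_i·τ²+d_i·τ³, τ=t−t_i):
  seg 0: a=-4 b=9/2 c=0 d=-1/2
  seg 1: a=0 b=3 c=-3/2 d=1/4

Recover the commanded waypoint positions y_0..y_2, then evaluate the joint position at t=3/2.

y_0 = S_0(0) = a_0 = -4
y_1 = S_1(0) = a_1 = 0
y_2 = S_1(2) = 2
t_q=3/2 is in segment 1 (τ=1/2); S_1(τ)=37/32

y_0=-4 y_1=0 y_2=2
S(3/2) = 37/32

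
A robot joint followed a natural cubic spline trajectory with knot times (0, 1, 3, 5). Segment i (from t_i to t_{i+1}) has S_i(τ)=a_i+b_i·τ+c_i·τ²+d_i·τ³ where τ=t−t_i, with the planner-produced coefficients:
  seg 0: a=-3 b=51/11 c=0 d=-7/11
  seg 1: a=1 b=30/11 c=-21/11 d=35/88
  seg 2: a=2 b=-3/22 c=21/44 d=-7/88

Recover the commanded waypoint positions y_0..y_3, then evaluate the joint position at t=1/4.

y_0=-3 y_1=1 y_2=2 y_3=3
S(1/4) = -1303/704

y_0 = S_0(0) = a_0 = -3
y_1 = S_1(0) = a_1 = 1
y_2 = S_2(0) = a_2 = 2
y_3 = S_2(2) = 3
t_q=1/4 is in segment 0 (τ=1/4); S_0(τ)=-1303/704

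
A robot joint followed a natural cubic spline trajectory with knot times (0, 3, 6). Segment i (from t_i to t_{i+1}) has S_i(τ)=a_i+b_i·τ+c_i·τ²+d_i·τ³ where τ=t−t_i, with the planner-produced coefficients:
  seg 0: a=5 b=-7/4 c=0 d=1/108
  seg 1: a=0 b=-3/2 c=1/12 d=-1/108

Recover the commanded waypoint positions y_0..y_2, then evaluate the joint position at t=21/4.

y_0 = S_0(0) = a_0 = 5
y_1 = S_1(0) = a_1 = 0
y_2 = S_1(3) = -4
t_q=21/4 is in segment 1 (τ=9/4); S_1(τ)=-783/256

y_0=5 y_1=0 y_2=-4
S(21/4) = -783/256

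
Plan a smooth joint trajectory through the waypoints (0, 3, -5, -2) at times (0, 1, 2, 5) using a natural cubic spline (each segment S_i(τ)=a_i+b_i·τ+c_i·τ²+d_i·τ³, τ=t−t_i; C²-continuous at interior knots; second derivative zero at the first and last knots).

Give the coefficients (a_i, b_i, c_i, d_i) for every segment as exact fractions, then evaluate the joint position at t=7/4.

Δ: Δ0=3, Δ1=-8, Δ2=1
row 1: diag=4, rhs=-66; c'=1/4, d'=-33/2
row 2: denom=8−1·1/4=31/4; d'=(54−1·-33/2)/(31/4)=282/31
back: M2=282/31
back: M1=-33/2−1/4·282/31=-582/31
M: M0=0, M1=-582/31, M2=282/31, M3=0
seg 0: a=0, c=M0/2=0, d=(M1−M0)/(6·1)=-97/31, b=Δ0−h0·(2M0+M1)/6=190/31
seg 1: a=3, c=M1/2=-291/31, d=(M2−M1)/(6·1)=144/31, b=Δ1−h1·(2M1+M2)/6=-101/31
seg 2: a=-5, c=M2/2=141/31, d=(M3−M2)/(6·3)=-47/93, b=Δ2−h2·(2M2+M3)/6=-251/31
t_q=7/4 → seg 1, τ=3/4; S=3+-101/31·τ+-291/31·τ²+144/31·τ³=-1371/496

  seg 0: a=0 b=190/31 c=0 d=-97/31
  seg 1: a=3 b=-101/31 c=-291/31 d=144/31
  seg 2: a=-5 b=-251/31 c=141/31 d=-47/93
S(7/4) = -1371/496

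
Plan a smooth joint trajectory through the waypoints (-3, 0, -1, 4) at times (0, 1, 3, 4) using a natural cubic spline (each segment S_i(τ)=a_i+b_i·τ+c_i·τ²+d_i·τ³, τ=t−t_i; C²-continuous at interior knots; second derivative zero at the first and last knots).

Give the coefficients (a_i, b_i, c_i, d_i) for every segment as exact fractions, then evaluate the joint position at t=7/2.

  seg 0: a=-3 b=4 c=0 d=-1
  seg 1: a=0 b=1 c=-3 d=9/8
  seg 2: a=-1 b=5/2 c=15/4 d=-5/4
S(7/2) = 33/32

Δ: Δ0=3, Δ1=-1/2, Δ2=5
row 1: diag=6, rhs=-21; c'=1/3, d'=-7/2
row 2: denom=6−2·1/3=16/3; d'=(33−2·-7/2)/(16/3)=15/2
back: M2=15/2
back: M1=-7/2−1/3·15/2=-6
M: M0=0, M1=-6, M2=15/2, M3=0
seg 0: a=-3, c=M0/2=0, d=(M1−M0)/(6·1)=-1, b=Δ0−h0·(2M0+M1)/6=4
seg 1: a=0, c=M1/2=-3, d=(M2−M1)/(6·2)=9/8, b=Δ1−h1·(2M1+M2)/6=1
seg 2: a=-1, c=M2/2=15/4, d=(M3−M2)/(6·1)=-5/4, b=Δ2−h2·(2M2+M3)/6=5/2
t_q=7/2 → seg 2, τ=1/2; S=-1+5/2·τ+15/4·τ²+-5/4·τ³=33/32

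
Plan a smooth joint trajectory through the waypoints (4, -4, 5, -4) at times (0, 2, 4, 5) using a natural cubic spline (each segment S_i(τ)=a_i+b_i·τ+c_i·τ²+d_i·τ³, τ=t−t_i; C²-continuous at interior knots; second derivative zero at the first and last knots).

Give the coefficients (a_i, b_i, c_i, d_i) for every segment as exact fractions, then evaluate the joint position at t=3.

Δ: Δ0=-4, Δ1=9/2, Δ2=-9
row 1: diag=8, rhs=51; c'=1/4, d'=51/8
row 2: denom=6−2·1/4=11/2; d'=(-81−2·51/8)/(11/2)=-375/22
back: M2=-375/22
back: M1=51/8−1/4·-375/22=117/11
M: M0=0, M1=117/11, M2=-375/22, M3=0
seg 0: a=4, c=M0/2=0, d=(M1−M0)/(6·2)=39/44, b=Δ0−h0·(2M0+M1)/6=-83/11
seg 1: a=-4, c=M1/2=117/22, d=(M2−M1)/(6·2)=-203/88, b=Δ1−h1·(2M1+M2)/6=34/11
seg 2: a=5, c=M2/2=-375/44, d=(M3−M2)/(6·1)=125/44, b=Δ2−h2·(2M2+M3)/6=-73/22
t_q=3 → seg 1, τ=1; S=-4+34/11·τ+117/22·τ²+-203/88·τ³=185/88

  seg 0: a=4 b=-83/11 c=0 d=39/44
  seg 1: a=-4 b=34/11 c=117/22 d=-203/88
  seg 2: a=5 b=-73/22 c=-375/44 d=125/44
S(3) = 185/88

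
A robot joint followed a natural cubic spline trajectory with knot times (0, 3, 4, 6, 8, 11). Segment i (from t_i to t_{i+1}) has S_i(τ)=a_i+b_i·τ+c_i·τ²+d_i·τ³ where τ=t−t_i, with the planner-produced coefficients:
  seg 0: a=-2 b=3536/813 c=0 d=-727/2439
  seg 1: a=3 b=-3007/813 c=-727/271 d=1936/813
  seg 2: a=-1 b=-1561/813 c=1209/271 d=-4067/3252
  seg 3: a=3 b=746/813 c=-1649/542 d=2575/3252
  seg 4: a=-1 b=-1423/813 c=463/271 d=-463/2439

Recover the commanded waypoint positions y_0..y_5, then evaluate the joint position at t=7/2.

y_0 = S_0(0) = a_0 = -2
y_1 = S_1(0) = a_1 = 3
y_2 = S_2(0) = a_2 = -1
y_3 = S_3(0) = a_3 = 3
y_4 = S_4(0) = a_4 = -1
y_5 = S_4(3) = 4
t_q=7/2 is in segment 1 (τ=1/2); S_1(τ)=843/1084

y_0=-2 y_1=3 y_2=-1 y_3=3 y_4=-1 y_5=4
S(7/2) = 843/1084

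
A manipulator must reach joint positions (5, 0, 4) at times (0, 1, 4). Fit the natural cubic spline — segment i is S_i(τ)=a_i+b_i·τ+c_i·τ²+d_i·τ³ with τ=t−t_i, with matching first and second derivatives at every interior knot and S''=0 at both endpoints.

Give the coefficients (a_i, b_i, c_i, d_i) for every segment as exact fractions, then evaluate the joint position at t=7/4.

  seg 0: a=5 b=-139/24 c=0 d=19/24
  seg 1: a=0 b=-41/12 c=19/8 d=-19/72
S(7/4) = -685/512

Δ: Δ0=-5, Δ1=4/3
row 1: diag=8, rhs=38; c'=3/8, d'=19/4
back: M1=19/4
M: M0=0, M1=19/4, M2=0
seg 0: a=5, c=M0/2=0, d=(M1−M0)/(6·1)=19/24, b=Δ0−h0·(2M0+M1)/6=-139/24
seg 1: a=0, c=M1/2=19/8, d=(M2−M1)/(6·3)=-19/72, b=Δ1−h1·(2M1+M2)/6=-41/12
t_q=7/4 → seg 1, τ=3/4; S=0+-41/12·τ+19/8·τ²+-19/72·τ³=-685/512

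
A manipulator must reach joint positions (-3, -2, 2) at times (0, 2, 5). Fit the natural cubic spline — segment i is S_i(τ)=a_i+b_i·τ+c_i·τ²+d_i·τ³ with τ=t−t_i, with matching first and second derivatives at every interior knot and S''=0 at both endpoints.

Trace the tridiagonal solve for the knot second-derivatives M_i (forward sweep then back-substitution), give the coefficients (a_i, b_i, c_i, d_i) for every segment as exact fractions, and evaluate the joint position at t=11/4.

Δ: Δ0=1/2, Δ1=4/3
row 1: diag=10, rhs=5; c'=3/10, d'=1/2
back: M1=1/2
M: M0=0, M1=1/2, M2=0
seg 0: a=-3, c=M0/2=0, d=(M1−M0)/(6·2)=1/24, b=Δ0−h0·(2M0+M1)/6=1/3
seg 1: a=-2, c=M1/2=1/4, d=(M2−M1)/(6·3)=-1/36, b=Δ1−h1·(2M1+M2)/6=5/6
t_q=11/4 → seg 1, τ=3/4; S=-2+5/6·τ+1/4·τ²+-1/36·τ³=-319/256

  seg 0: a=-3 b=1/3 c=0 d=1/24
  seg 1: a=-2 b=5/6 c=1/4 d=-1/36
S(11/4) = -319/256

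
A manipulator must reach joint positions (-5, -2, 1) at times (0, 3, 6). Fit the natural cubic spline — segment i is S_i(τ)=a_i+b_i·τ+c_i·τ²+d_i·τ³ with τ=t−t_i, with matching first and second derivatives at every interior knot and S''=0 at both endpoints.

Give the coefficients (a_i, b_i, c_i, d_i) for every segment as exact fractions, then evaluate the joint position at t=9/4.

Δ: Δ0=1, Δ1=1
row 1: diag=12, rhs=0; c'=1/4, d'=0
back: M1=0
M: M0=0, M1=0, M2=0
seg 0: a=-5, c=M0/2=0, d=(M1−M0)/(6·3)=0, b=Δ0−h0·(2M0+M1)/6=1
seg 1: a=-2, c=M1/2=0, d=(M2−M1)/(6·3)=0, b=Δ1−h1·(2M1+M2)/6=1
t_q=9/4 → seg 0, τ=9/4; S=-5+1·τ+0·τ²+0·τ³=-11/4

  seg 0: a=-5 b=1 c=0 d=0
  seg 1: a=-2 b=1 c=0 d=0
S(9/4) = -11/4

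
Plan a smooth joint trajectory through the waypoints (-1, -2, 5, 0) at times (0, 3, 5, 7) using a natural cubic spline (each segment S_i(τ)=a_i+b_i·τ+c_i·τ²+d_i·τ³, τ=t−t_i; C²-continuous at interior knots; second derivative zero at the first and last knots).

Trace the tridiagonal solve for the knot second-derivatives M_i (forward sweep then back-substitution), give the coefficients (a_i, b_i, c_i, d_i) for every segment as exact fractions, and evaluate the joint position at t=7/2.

  seg 0: a=-1 b=-115/57 c=0 d=32/171
  seg 1: a=-2 b=173/57 c=32/19 d=-331/456
  seg 2: a=5 b=121/114 c=-203/76 d=203/456
S(7/2) = -185/1216

Δ: Δ0=-1/3, Δ1=7/2, Δ2=-5/2
row 1: diag=10, rhs=23; c'=1/5, d'=23/10
row 2: denom=8−2·1/5=38/5; d'=(-36−2·23/10)/(38/5)=-203/38
back: M2=-203/38
back: M1=23/10−1/5·-203/38=64/19
M: M0=0, M1=64/19, M2=-203/38, M3=0
seg 0: a=-1, c=M0/2=0, d=(M1−M0)/(6·3)=32/171, b=Δ0−h0·(2M0+M1)/6=-115/57
seg 1: a=-2, c=M1/2=32/19, d=(M2−M1)/(6·2)=-331/456, b=Δ1−h1·(2M1+M2)/6=173/57
seg 2: a=5, c=M2/2=-203/76, d=(M3−M2)/(6·2)=203/456, b=Δ2−h2·(2M2+M3)/6=121/114
t_q=7/2 → seg 1, τ=1/2; S=-2+173/57·τ+32/19·τ²+-331/456·τ³=-185/1216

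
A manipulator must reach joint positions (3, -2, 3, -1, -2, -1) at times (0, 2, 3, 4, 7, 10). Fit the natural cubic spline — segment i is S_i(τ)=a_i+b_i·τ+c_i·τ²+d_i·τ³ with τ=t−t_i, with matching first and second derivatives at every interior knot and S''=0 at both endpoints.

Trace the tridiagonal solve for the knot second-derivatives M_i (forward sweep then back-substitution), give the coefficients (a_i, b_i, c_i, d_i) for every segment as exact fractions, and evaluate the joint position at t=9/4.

  seg 0: a=3 b=-7675/1286 c=0 d=1115/1286
  seg 1: a=-2 b=5705/1286 c=3345/643 d=-5965/1286
  seg 2: a=3 b=595/643 c=-11205/1286 d=4871/1286
  seg 3: a=-1 b=-6607/1286 c=1704/643 d=-12137/34722
  seg 4: a=-2 b=852/643 c=-1913/3858 d=1913/34722
S(9/4) = -52533/82304

Δ: Δ0=-5/2, Δ1=5, Δ2=-4, Δ3=-1/3, Δ4=1/3
row 1: diag=6, rhs=45; c'=1/6, d'=15/2
row 2: denom=4−1·1/6=23/6; d'=(-54−1·15/2)/(23/6)=-369/23
row 3: denom=8−1·6/23=178/23; d'=(22−1·-369/23)/(178/23)=875/178
row 4: denom=12−3·69/178=1929/178; d'=(4−3·875/178)/(1929/178)=-1913/1929
back: M4=-1913/1929
back: M3=875/178−69/178·-1913/1929=3408/643
back: M2=-369/23−6/23·3408/643=-11205/643
back: M1=15/2−1/6·-11205/643=6690/643
M: M0=0, M1=6690/643, M2=-11205/643, M3=3408/643, M4=-1913/1929, M5=0
seg 0: a=3, c=M0/2=0, d=(M1−M0)/(6·2)=1115/1286, b=Δ0−h0·(2M0+M1)/6=-7675/1286
seg 1: a=-2, c=M1/2=3345/643, d=(M2−M1)/(6·1)=-5965/1286, b=Δ1−h1·(2M1+M2)/6=5705/1286
seg 2: a=3, c=M2/2=-11205/1286, d=(M3−M2)/(6·1)=4871/1286, b=Δ2−h2·(2M2+M3)/6=595/643
seg 3: a=-1, c=M3/2=1704/643, d=(M4−M3)/(6·3)=-12137/34722, b=Δ3−h3·(2M3+M4)/6=-6607/1286
seg 4: a=-2, c=M4/2=-1913/3858, d=(M5−M4)/(6·3)=1913/34722, b=Δ4−h4·(2M4+M5)/6=852/643
t_q=9/4 → seg 1, τ=1/4; S=-2+5705/1286·τ+3345/643·τ²+-5965/1286·τ³=-52533/82304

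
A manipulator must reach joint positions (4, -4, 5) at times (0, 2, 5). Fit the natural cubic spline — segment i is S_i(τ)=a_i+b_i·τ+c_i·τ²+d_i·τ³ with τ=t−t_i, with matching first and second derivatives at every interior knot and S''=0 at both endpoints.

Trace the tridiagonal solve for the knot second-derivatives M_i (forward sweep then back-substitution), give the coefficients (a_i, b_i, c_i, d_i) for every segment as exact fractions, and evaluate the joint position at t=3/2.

Δ: Δ0=-4, Δ1=3
row 1: diag=10, rhs=42; c'=3/10, d'=21/5
back: M1=21/5
M: M0=0, M1=21/5, M2=0
seg 0: a=4, c=M0/2=0, d=(M1−M0)/(6·2)=7/20, b=Δ0−h0·(2M0+M1)/6=-27/5
seg 1: a=-4, c=M1/2=21/10, d=(M2−M1)/(6·3)=-7/30, b=Δ1−h1·(2M1+M2)/6=-6/5
t_q=3/2 → seg 0, τ=3/2; S=4+-27/5·τ+0·τ²+7/20·τ³=-467/160

  seg 0: a=4 b=-27/5 c=0 d=7/20
  seg 1: a=-4 b=-6/5 c=21/10 d=-7/30
S(3/2) = -467/160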